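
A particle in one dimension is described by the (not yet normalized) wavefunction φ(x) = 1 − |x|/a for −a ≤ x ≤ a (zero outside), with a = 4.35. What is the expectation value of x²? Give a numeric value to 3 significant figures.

1.89

⟨x²⟩ = ∫ x²·|φ|² dx / ∫|φ|² dx (integrals over the domain).
φ is even, so ∫ over [−a, a] = 2∫₀ᵃ with φ = 1 − x/a there: ∫₀ᵃ (1 − x/a)² dx = a/3, ∫₀ᵃ x²(1 − x/a)² dx = a³/30, ∫₀ᵃ x⁴(1 − x/a)² dx = a⁵/105.
State is unnormalized: ∫|φ|² dx = 2.9000, and ∫φ*·x²·φ dx = 5.4875, so ⟨x²⟩ = 5.4875 / 2.9000.
⟨x²⟩ = 1.8923.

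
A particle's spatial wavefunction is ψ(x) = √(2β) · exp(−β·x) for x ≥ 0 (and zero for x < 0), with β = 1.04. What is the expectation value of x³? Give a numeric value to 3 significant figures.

⟨x³⟩ = ∫ x³·|ψ|² dx (integrals over the domain).
Every integrand reduces to terms xʲ·e^(−2βx) on [0, ∞); use ∫₀^∞ xʲ·e^(−2βx) dx = j!/(2β)^(j+1).
⟨x³⟩ = 0.66675.

0.667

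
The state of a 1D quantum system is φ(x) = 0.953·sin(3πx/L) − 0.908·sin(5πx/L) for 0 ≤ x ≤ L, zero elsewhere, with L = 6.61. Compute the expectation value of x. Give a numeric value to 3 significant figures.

3.31

⟨x⟩ = ∫ x·|φ|² dx / ∫|φ|² dx (integrals over the domain).
On 0 ≤ x ≤ L (j ≠ l): ∫sin²(jπx/L) dx = L/2, ∫sin(jπx/L)·sin(lπx/L) dx = 0; diagonal moments ∫x·sin²(jπx/L) dx = L²/4, ∫x²·sin²(jπx/L) dx = L³·(1/6 − 1/(4j²π²)); cross terms ∫x·sin(jπx/L)·sin(lπx/L) dx = 0 for j + l even and −4jlL²/(π²(j² − l²)²) for j + l odd, ∫x²·sin(jπx/L)·sin(lπx/L) dx = (−1)^(j+l)·4jlL³/(π²(j² − l²)²); higher powers the same way via product-to-sum and parts.
State is unnormalized: ∫|φ|² dx = 5.7265, and ∫φ*·x·φ dx = 18.926, so ⟨x⟩ = 18.926 / 5.7265.
⟨x⟩ = 3.3050.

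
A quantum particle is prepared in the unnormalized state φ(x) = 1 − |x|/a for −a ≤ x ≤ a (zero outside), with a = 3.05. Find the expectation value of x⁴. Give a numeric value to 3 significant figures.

⟨x⁴⟩ = ∫ x⁴·|φ|² dx / ∫|φ|² dx (integrals over the domain).
φ is even, so ∫ over [−a, a] = 2∫₀ᵃ with φ = 1 − x/a there: ∫₀ᵃ (1 − x/a)² dx = a/3, ∫₀ᵃ x²(1 − x/a)² dx = a³/30, ∫₀ᵃ x⁴(1 − x/a)² dx = a⁵/105.
State is unnormalized: ∫|φ|² dx = 2.0333, and ∫φ*·x⁴·φ dx = 5.0274, so ⟨x⁴⟩ = 5.0274 / 2.0333.
⟨x⁴⟩ = 2.4725.

2.47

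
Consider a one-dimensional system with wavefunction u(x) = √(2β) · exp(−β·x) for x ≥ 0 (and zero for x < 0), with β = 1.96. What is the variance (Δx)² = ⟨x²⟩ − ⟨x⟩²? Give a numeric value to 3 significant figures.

Compute ⟨x⟩ and ⟨x²⟩ separately, then (Δx)² = ⟨x²⟩ − ⟨x⟩².
Every integrand reduces to terms xʲ·e^(−2βx) on [0, ∞); use ∫₀^∞ xʲ·e^(−2βx) dx = j!/(2β)^(j+1).
⟨x⟩ = 0.25510 and ⟨x²⟩ = 0.13015.
(Δx)² = 0.13015 − (0.25510)² = 0.065077.

0.0651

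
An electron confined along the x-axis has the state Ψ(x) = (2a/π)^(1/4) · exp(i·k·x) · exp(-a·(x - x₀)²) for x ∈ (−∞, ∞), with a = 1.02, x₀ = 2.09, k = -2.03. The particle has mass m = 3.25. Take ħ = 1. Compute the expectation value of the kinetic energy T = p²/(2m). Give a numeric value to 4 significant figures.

0.7909

T = −(ħ²/2m) d²/dx², so ⟨T⟩ = −(ħ²/2m) ∫ Ψ*·Ψ'' dx; with m = 3.25.
Gaussian moments (u = x − x₀): ∫u^(2j)·e^(−2au²) du = (2j−1)!!/(4a)^j · √(π/(2a)), odd powers integrate to 0; here √(π/(2a)) = 1.2410. Derivatives: Ψ′ = (ik − 2au)·Ψ, Ψ″ = ((ik − 2au)² − 2a)·Ψ; the odd-in-u pieces drop out.
⟨T⟩ = 0.79091.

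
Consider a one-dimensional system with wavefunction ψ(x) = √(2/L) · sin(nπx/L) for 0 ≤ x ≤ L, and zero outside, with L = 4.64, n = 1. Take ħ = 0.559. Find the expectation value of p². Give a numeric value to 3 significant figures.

0.143

p² ψ = −ħ² d²ψ/dx²; ⟨p²⟩ = −ħ² ∫ ψ*·ψ'' dx.
d/dx sin(nπx/L) = (nπ/L)·cos(nπx/L) and d²/dx² sin(nπx/L) = −(nπ/L)²·sin(nπx/L); on 0 ≤ x ≤ L, ∫sin²(nπx/L) dx = L/2 and ∫sin(nπx/L)·cos(nπx/L) dx = 0.
⟨p²⟩ = 0.14325.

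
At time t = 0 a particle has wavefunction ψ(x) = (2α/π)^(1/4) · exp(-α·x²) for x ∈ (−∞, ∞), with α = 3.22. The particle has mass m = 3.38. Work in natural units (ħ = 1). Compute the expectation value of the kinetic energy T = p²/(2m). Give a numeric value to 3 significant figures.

0.476

T = −(ħ²/2m) d²/dx², so ⟨T⟩ = −(ħ²/2m) ∫ ψ*·ψ'' dx; with m = 3.38.
Gaussian moments: ∫x^(2j)·e^(−2αx²) dx = (2j−1)!!/(4α)^j · √(π/(2α)), odd powers integrate to 0; here √(π/(2α)) = 0.69844. Derivatives: d/dx e^(−αx²) = −2αx·e^(−αx²), d²/dx² e^(−αx²) = (4α²x² − 2α)·e^(−αx²).
⟨T⟩ = 0.47633.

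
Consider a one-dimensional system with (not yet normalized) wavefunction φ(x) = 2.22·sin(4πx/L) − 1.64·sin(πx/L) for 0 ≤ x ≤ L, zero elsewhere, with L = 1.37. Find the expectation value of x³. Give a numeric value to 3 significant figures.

⟨x³⟩ = ∫ x³·|φ|² dx / ∫|φ|² dx (integrals over the domain).
On 0 ≤ x ≤ L (j ≠ l): ∫sin²(jπx/L) dx = L/2, ∫sin(jπx/L)·sin(lπx/L) dx = 0; diagonal moments ∫x·sin²(jπx/L) dx = L²/4, ∫x²·sin²(jπx/L) dx = L³·(1/6 − 1/(4j²π²)); cross terms ∫x·sin(jπx/L)·sin(lπx/L) dx = 0 for j + l even and −4jlL²/(π²(j² − l²)²) for j + l odd, ∫x²·sin(jπx/L)·sin(lπx/L) dx = (−1)^(j+l)·4jlL³/(π²(j² − l²)²); higher powers the same way via product-to-sum and parts.
State is unnormalized: ∫|φ|² dx = 5.2183, and ∫φ*·x³·φ dx = 3.2136, so ⟨x³⟩ = 3.2136 / 5.2183.
⟨x³⟩ = 0.61582.

0.616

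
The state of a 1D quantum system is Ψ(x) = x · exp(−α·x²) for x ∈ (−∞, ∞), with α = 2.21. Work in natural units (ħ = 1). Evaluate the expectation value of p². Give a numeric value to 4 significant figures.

6.630

p² Ψ = −ħ² d²Ψ/dx²; ⟨p²⟩ = −ħ² ∫ Ψ*·Ψ'' dx / ∫|Ψ|² dx.
Expand each integrand as polynomial × e^(−2αx²) and use ∫x^(2j)·e^(−2αx²) dx = (2j−1)!!/(4α)^j · √(π/(2α)), odd powers → 0; here √(π/(2α)) = 0.84307. Differentiate with the product rule, d/dx e^(−αx²) = −2αx·e^(−αx²).
State is unnormalized: ∫|Ψ|² dx = 0.095370, and ∫Ψ*·(−ħ² Ψ'') dx = 0.63230, so ⟨p²⟩ = 0.63230 / 0.095370.
⟨p²⟩ = 6.6300.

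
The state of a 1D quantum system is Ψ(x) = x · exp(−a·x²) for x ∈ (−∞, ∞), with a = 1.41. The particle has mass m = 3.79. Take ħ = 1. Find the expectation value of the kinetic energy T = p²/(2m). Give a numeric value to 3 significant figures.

0.558

T = −(ħ²/2m) d²/dx², so ⟨T⟩ = −(ħ²/2m) ∫ Ψ*·Ψ'' dx / ∫|Ψ|² dx; with m = 3.79.
Expand each integrand as polynomial × e^(−2ax²) and use ∫x^(2j)·e^(−2ax²) dx = (2j−1)!!/(4a)^j · √(π/(2a)), odd powers → 0; here √(π/(2a)) = 1.0555. Differentiate with the product rule, d/dx e^(−ax²) = −2ax·e^(−ax²).
State is unnormalized: ∫|Ψ|² dx = 0.18714, and ∫Ψ*·(−ħ²/2m · Ψ'') dx = 0.10443, so ⟨T⟩ = 0.10443 / 0.18714.
⟨T⟩ = 0.55805.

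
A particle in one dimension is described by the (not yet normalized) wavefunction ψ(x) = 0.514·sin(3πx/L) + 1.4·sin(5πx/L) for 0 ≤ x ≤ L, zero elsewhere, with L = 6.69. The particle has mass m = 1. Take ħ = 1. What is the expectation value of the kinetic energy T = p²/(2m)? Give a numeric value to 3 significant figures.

T = −(ħ²/2m) d²/dx², so ⟨T⟩ = −(ħ²/2m) ∫ ψ*·ψ'' dx / ∫|ψ|² dx; with m = 1.
d²/dx² sin(jπx/L) = −(jπ/L)²·sin(jπx/L); on 0 ≤ x ≤ L, ∫sin²(jπx/L) dx = L/2 and ∫sin(jπx/L)·sin(lπx/L) dx = 0 for j ≠ l, so only diagonal terms survive in ∫|ψ|² and ∫ψ·ψ″; ∫ψ·ψ′ dx = [ψ²/2] between the walls = 0.
State is unnormalized: ∫|ψ|² dx = 7.4399, and ∫ψ*·(−ħ²/2m · ψ'') dx = 18.949, so ⟨T⟩ = 18.949 / 7.4399.
⟨T⟩ = 2.5469.

2.55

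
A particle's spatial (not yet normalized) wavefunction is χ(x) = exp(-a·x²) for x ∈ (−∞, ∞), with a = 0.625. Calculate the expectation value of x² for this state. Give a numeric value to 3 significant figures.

⟨x²⟩ = ∫ x²·|χ|² dx / ∫|χ|² dx (integrals over the domain).
Gaussian moments: ∫x^(2j)·e^(−2ax²) dx = (2j−1)!!/(4a)^j · √(π/(2a)), odd powers integrate to 0; here √(π/(2a)) = 1.5853.
State is unnormalized: ∫|χ|² dx = 1.5853, and ∫χ*·x²·χ dx = 0.63413, so ⟨x²⟩ = 0.63413 / 1.5853.
⟨x²⟩ = 0.40000.

0.400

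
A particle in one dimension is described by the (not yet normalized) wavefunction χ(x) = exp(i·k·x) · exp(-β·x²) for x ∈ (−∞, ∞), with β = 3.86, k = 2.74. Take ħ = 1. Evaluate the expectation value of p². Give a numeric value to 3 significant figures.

p² χ = −ħ² d²χ/dx²; ⟨p²⟩ = −ħ² ∫ χ*·χ'' dx / ∫|χ|² dx.
Gaussian moments: ∫x^(2j)·e^(−2βx²) dx = (2j−1)!!/(4β)^j · √(π/(2β)), odd powers integrate to 0; here √(π/(2β)) = 0.63792. Derivatives: χ′ = (ik − 2βx)·χ, χ″ = ((ik − 2βx)² − 2β)·χ; the odd-in-x pieces drop out.
State is unnormalized: ∫|χ|² dx = 0.63792, and ∫χ*·(−ħ² χ'') dx = 7.2516, so ⟨p²⟩ = 7.2516 / 0.63792.
⟨p²⟩ = 11.368.

11.4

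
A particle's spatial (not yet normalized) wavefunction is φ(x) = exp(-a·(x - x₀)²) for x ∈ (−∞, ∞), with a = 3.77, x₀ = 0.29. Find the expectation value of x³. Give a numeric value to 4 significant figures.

0.08208

⟨x³⟩ = ∫ x³·|φ|² dx / ∫|φ|² dx (integrals over the domain).
Gaussian moments (u = x − x₀): ∫u^(2j)·e^(−2au²) du = (2j−1)!!/(4a)^j · √(π/(2a)), odd powers integrate to 0; here √(π/(2a)) = 0.64549.
State is unnormalized: ∫|φ|² dx = 0.64549, and ∫φ*·x³·φ dx = 0.052983, so ⟨x³⟩ = 0.052983 / 0.64549.
⟨x³⟩ = 0.082081.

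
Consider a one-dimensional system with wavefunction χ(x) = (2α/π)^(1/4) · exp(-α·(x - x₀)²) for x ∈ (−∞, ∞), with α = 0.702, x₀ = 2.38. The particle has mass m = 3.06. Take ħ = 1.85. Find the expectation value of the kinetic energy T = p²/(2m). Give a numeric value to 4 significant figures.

T = −(ħ²/2m) d²/dx², so ⟨T⟩ = −(ħ²/2m) ∫ χ*·χ'' dx; with m = 3.06.
Gaussian moments (u = x − x₀): ∫u^(2j)·e^(−2αu²) du = (2j−1)!!/(4α)^j · √(π/(2α)), odd powers integrate to 0; here √(π/(2α)) = 1.4959. Derivatives: d/dx e^(−αu²) = −2αu·e^(−αu²), d²/dx² e^(−αu²) = (4α²u² − 2α)·e^(−αu²).
⟨T⟩ = 0.39258.

0.3926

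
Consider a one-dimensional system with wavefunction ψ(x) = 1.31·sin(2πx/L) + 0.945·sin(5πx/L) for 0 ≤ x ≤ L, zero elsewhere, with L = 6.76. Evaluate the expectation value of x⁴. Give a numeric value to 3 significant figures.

⟨x⁴⟩ = ∫ x⁴·|ψ|² dx / ∫|ψ|² dx (integrals over the domain).
On 0 ≤ x ≤ L (j ≠ l): ∫sin²(jπx/L) dx = L/2, ∫sin(jπx/L)·sin(lπx/L) dx = 0; diagonal moments ∫x·sin²(jπx/L) dx = L²/4, ∫x²·sin²(jπx/L) dx = L³·(1/6 − 1/(4j²π²)); cross terms ∫x·sin(jπx/L)·sin(lπx/L) dx = 0 for j + l even and −4jlL²/(π²(j² − l²)²) for j + l odd, ∫x²·sin(jπx/L)·sin(lπx/L) dx = (−1)^(j+l)·4jlL³/(π²(j² − l²)²); higher powers the same way via product-to-sum and parts.
State is unnormalized: ∫|ψ|² dx = 8.8188, and ∫ψ*·x⁴·ψ dx = 2771.6, so ⟨x⁴⟩ = 2771.6 / 8.8188.
⟨x⁴⟩ = 314.28.

314.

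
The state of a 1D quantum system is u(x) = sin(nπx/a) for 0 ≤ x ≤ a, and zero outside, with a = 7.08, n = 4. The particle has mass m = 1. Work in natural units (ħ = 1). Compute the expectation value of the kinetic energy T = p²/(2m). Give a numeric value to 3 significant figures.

T = −(ħ²/2m) d²/dx², so ⟨T⟩ = −(ħ²/2m) ∫ u*·u'' dx / ∫|u|² dx; with m = 1.
d/dx sin(nπx/a) = (nπ/a)·cos(nπx/a) and d²/dx² sin(nπx/a) = −(nπ/a)²·sin(nπx/a); on 0 ≤ x ≤ a, ∫sin²(nπx/a) dx = a/2 and ∫sin(nπx/a)·cos(nπx/a) dx = 0.
State is unnormalized: ∫|u|² dx = 3.5400, and ∫u*·(−ħ²/2m · u'') dx = 5.5760, so ⟨T⟩ = 5.5760 / 3.5400.
⟨T⟩ = 1.5752.

1.58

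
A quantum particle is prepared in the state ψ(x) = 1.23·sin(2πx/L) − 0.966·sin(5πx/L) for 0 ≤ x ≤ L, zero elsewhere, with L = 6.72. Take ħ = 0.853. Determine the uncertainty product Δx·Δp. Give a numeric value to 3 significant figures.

2.53

Δx = √(⟨x²⟩−⟨x⟩²), Δp = √(⟨p²⟩−⟨p⟩²).
On 0 ≤ x ≤ L (j ≠ l): ∫sin²(jπx/L) dx = L/2, ∫sin(jπx/L)·sin(lπx/L) dx = 0; diagonal moments ∫x·sin²(jπx/L) dx = L²/4, ∫x²·sin²(jπx/L) dx = L³·(1/6 − 1/(4j²π²)); cross terms ∫x·sin(jπx/L)·sin(lπx/L) dx = 0 for j + l even and −4jlL²/(π²(j² − l²)²) for j + l odd, ∫x²·sin(jπx/L)·sin(lπx/L) dx = (−1)^(j+l)·4jlL³/(π²(j² − l²)²); higher powers the same way via product-to-sum and parts. d²/dx² sin(jπx/L) = −(jπ/L)²·sin(jπx/L); on 0 ≤ x ≤ L, ∫sin²(jπx/L) dx = L/2 and ∫sin(jπx/L)·sin(lπx/L) dx = 0 for j ≠ l, so only diagonal terms survive in ∫|ψ|² and ∫ψ·ψ″; ∫ψ·ψ′ dx = [ψ²/2] between the walls = 0.
Normalization: ∫|ψ|² dx = 8.2187.
⟨x⟩ = 3.4800, ⟨x²⟩ = 15.471 ⇒ Δx = 1.8331.
⟨p⟩ = 0.0000, ⟨p²⟩ = 1.9101 ⇒ Δp = 1.3821.
Δx·Δp = 2.5334.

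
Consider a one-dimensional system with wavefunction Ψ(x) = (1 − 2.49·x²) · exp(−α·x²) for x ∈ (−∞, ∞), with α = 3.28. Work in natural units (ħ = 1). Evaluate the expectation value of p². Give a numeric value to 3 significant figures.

p² Ψ = −ħ² d²Ψ/dx²; ⟨p²⟩ = −ħ² ∫ Ψ*·Ψ'' dx / ∫|Ψ|² dx.
Expand each integrand as polynomial × e^(−2αx²) and use ∫x^(2j)·e^(−2αx²) dx = (2j−1)!!/(4α)^j · √(π/(2α)), odd powers → 0; here √(π/(2α)) = 0.69203. Differentiate with the product rule, d/dx e^(−αx²) = −2αx·e^(−αx²).
State is unnormalized: ∫|Ψ|² dx = 0.50413, and ∫Ψ*·(−ħ² Ψ'') dx = 3.7037, so ⟨p²⟩ = 3.7037 / 0.50413.
⟨p²⟩ = 7.3468.

7.35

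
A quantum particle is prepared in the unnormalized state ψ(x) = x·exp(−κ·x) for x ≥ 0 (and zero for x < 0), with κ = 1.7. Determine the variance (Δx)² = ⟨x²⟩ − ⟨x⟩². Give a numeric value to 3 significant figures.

Compute ⟨x⟩ and ⟨x²⟩ separately, then (Δx)² = ⟨x²⟩ − ⟨x⟩².
Every integrand reduces to terms xʲ·e^(−2κx) on [0, ∞); use ∫₀^∞ xʲ·e^(−2κx) dx = j!/(2κ)^(j+1).
Normalization: ∫|ψ|² dx = 0.050885.
⟨x⟩ = 0.88235 and ⟨x²⟩ = 1.0381.
(Δx)² = 1.0381 − (0.88235)² = 0.25952.

0.260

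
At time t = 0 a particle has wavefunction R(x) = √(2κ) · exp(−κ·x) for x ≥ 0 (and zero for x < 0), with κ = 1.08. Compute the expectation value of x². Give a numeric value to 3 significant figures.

0.429

⟨x²⟩ = ∫ x²·|R|² dx (integrals over the domain).
Every integrand reduces to terms xʲ·e^(−2κx) on [0, ∞); use ∫₀^∞ xʲ·e^(−2κx) dx = j!/(2κ)^(j+1).
⟨x²⟩ = 0.42867.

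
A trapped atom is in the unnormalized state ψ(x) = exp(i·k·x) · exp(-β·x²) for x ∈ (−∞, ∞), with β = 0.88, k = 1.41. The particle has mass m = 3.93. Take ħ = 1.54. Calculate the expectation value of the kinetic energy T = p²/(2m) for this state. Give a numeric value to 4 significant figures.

T = −(ħ²/2m) d²/dx², so ⟨T⟩ = −(ħ²/2m) ∫ ψ*·ψ'' dx / ∫|ψ|² dx; with m = 3.93.
Gaussian moments: ∫x^(2j)·e^(−2βx²) dx = (2j−1)!!/(4β)^j · √(π/(2β)), odd powers integrate to 0; here √(π/(2β)) = 1.3360. Derivatives: ψ′ = (ik − 2βx)·ψ, ψ″ = ((ik − 2βx)² − 2β)·ψ; the odd-in-x pieces drop out.
State is unnormalized: ∫|ψ|² dx = 1.3360, and ∫ψ*·(−ħ²/2m · ψ'') dx = 1.1562, so ⟨T⟩ = 1.1562 / 1.3360.
⟨T⟩ = 0.86539.

0.8654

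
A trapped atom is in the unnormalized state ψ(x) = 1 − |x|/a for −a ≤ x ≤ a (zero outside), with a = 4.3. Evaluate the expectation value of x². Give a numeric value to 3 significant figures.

⟨x²⟩ = ∫ x²·|ψ|² dx / ∫|ψ|² dx (integrals over the domain).
ψ is even, so ∫ over [−a, a] = 2∫₀ᵃ with ψ = 1 − x/a there: ∫₀ᵃ (1 − x/a)² dx = a/3, ∫₀ᵃ x²(1 − x/a)² dx = a³/30, ∫₀ᵃ x⁴(1 − x/a)² dx = a⁵/105.
State is unnormalized: ∫|ψ|² dx = 2.8667, and ∫ψ*·x²·ψ dx = 5.3005, so ⟨x²⟩ = 5.3005 / 2.8667.
⟨x²⟩ = 1.8490.

1.85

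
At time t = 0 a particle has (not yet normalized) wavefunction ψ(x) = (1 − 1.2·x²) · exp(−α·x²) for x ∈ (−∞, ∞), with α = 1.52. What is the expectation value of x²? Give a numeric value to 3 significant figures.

⟨x²⟩ = ∫ x²·|ψ|² dx / ∫|ψ|² dx (integrals over the domain).
Expand each integrand as polynomial × e^(−2αx²) and use ∫x^(2j)·e^(−2αx²) dx = (2j−1)!!/(4α)^j · √(π/(2α)), odd powers → 0; here √(π/(2α)) = 1.0166.
State is unnormalized: ∫|ψ|² dx = 0.73409, and ∫ψ*·x²·ψ dx = 0.066897, so ⟨x²⟩ = 0.066897 / 0.73409.
⟨x²⟩ = 0.091129.

0.0911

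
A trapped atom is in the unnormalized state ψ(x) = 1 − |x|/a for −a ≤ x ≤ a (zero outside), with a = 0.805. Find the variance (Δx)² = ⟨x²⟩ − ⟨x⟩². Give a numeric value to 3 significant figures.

0.0648

Compute ⟨x⟩ and ⟨x²⟩ separately, then (Δx)² = ⟨x²⟩ − ⟨x⟩².
ψ is even, so ∫ over [−a, a] = 2∫₀ᵃ with ψ = 1 − x/a there: ∫₀ᵃ (1 − x/a)² dx = a/3, ∫₀ᵃ x²(1 − x/a)² dx = a³/30, ∫₀ᵃ x⁴(1 − x/a)² dx = a⁵/105.
Normalization: ∫|ψ|² dx = 0.53667.
⟨x⟩ = 0.0000 and ⟨x²⟩ = 0.064803.
(Δx)² = 0.064803 − (0.0000)² = 0.064803.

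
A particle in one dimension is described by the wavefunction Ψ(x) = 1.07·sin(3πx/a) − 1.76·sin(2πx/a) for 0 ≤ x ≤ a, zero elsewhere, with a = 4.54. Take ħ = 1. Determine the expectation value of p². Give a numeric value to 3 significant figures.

2.56

p² Ψ = −ħ² d²Ψ/dx²; ⟨p²⟩ = −ħ² ∫ Ψ*·Ψ'' dx / ∫|Ψ|² dx.
d²/dx² sin(jπx/a) = −(jπ/a)²·sin(jπx/a); on 0 ≤ x ≤ a, ∫sin²(jπx/a) dx = a/2 and ∫sin(jπx/a)·sin(lπx/a) dx = 0 for j ≠ l, so only diagonal terms survive in ∫|Ψ|² and ∫Ψ·Ψ″; ∫Ψ·Ψ′ dx = [Ψ²/2] between the walls = 0.
State is unnormalized: ∫|Ψ|² dx = 9.6305, and ∫Ψ*·(−ħ² Ψ'') dx = 24.668, so ⟨p²⟩ = 24.668 / 9.6305.
⟨p²⟩ = 2.5615.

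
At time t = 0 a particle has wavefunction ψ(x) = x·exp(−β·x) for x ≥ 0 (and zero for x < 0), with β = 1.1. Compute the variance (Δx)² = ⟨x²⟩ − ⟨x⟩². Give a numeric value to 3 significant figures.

Compute ⟨x⟩ and ⟨x²⟩ separately, then (Δx)² = ⟨x²⟩ − ⟨x⟩².
Every integrand reduces to terms xʲ·e^(−2βx) on [0, ∞); use ∫₀^∞ xʲ·e^(−2βx) dx = j!/(2β)^(j+1).
Normalization: ∫|ψ|² dx = 0.18783.
⟨x⟩ = 1.3636 and ⟨x²⟩ = 2.4793.
(Δx)² = 2.4793 − (1.3636)² = 0.61983.

0.620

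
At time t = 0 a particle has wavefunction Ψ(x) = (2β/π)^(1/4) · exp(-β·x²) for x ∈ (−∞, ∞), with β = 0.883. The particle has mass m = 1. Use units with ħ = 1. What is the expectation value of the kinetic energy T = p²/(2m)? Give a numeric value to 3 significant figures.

T = −(ħ²/2m) d²/dx², so ⟨T⟩ = −(ħ²/2m) ∫ Ψ*·Ψ'' dx; with m = 1.
Gaussian moments: ∫x^(2j)·e^(−2βx²) dx = (2j−1)!!/(4β)^j · √(π/(2β)), odd powers integrate to 0; here √(π/(2β)) = 1.3338. Derivatives: d/dx e^(−βx²) = −2βx·e^(−βx²), d²/dx² e^(−βx²) = (4β²x² − 2β)·e^(−βx²).
⟨T⟩ = 0.44150.

0.442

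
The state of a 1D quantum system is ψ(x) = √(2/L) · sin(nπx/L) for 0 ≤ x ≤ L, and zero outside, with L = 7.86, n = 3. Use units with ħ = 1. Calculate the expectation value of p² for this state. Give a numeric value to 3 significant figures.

p² ψ = −ħ² d²ψ/dx²; ⟨p²⟩ = −ħ² ∫ ψ*·ψ'' dx.
d/dx sin(nπx/L) = (nπ/L)·cos(nπx/L) and d²/dx² sin(nπx/L) = −(nπ/L)²·sin(nπx/L); on 0 ≤ x ≤ L, ∫sin²(nπx/L) dx = L/2 and ∫sin(nπx/L)·cos(nπx/L) dx = 0.
⟨p²⟩ = 1.4378.

1.44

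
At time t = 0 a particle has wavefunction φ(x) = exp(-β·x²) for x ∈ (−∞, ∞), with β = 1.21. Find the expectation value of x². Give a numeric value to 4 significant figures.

⟨x²⟩ = ∫ x²·|φ|² dx / ∫|φ|² dx (integrals over the domain).
Gaussian moments: ∫x^(2j)·e^(−2βx²) dx = (2j−1)!!/(4β)^j · √(π/(2β)), odd powers integrate to 0; here √(π/(2β)) = 1.1394.
State is unnormalized: ∫|φ|² dx = 1.1394, and ∫φ*·x²·φ dx = 0.23541, so ⟨x²⟩ = 0.23541 / 1.1394.
⟨x²⟩ = 0.20661.

0.2066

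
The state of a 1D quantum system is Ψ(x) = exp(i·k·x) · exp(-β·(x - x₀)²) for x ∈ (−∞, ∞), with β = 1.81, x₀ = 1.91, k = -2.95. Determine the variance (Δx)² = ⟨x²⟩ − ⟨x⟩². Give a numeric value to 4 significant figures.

Compute ⟨x⟩ and ⟨x²⟩ separately, then (Δx)² = ⟨x²⟩ − ⟨x⟩².
Gaussian moments (u = x − x₀): ∫u^(2j)·e^(−2βu²) du = (2j−1)!!/(4β)^j · √(π/(2β)), odd powers integrate to 0; here √(π/(2β)) = 0.93158.
Normalization: ∫|Ψ|² dx = 0.93158.
⟨x⟩ = 1.9100 and ⟨x²⟩ = 3.7862.
(Δx)² = 3.7862 − (1.9100)² = 0.13812.

0.1381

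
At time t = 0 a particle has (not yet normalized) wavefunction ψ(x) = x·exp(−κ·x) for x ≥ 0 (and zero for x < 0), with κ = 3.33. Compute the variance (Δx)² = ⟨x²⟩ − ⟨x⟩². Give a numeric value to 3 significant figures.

Compute ⟨x⟩ and ⟨x²⟩ separately, then (Δx)² = ⟨x²⟩ − ⟨x⟩².
Every integrand reduces to terms xʲ·e^(−2κx) on [0, ∞); use ∫₀^∞ xʲ·e^(−2κx) dx = j!/(2κ)^(j+1).
Normalization: ∫|ψ|² dx = 0.0067703.
⟨x⟩ = 0.45045 and ⟨x²⟩ = 0.27054.
(Δx)² = 0.27054 − (0.45045)² = 0.067635.

0.0676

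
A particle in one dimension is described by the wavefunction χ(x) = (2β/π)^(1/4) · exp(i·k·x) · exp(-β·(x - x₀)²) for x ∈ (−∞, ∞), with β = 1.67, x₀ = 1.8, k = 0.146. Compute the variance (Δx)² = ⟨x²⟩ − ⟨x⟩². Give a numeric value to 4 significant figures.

0.1497

Compute ⟨x⟩ and ⟨x²⟩ separately, then (Δx)² = ⟨x²⟩ − ⟨x⟩².
Gaussian moments (u = x − x₀): ∫u^(2j)·e^(−2βu²) du = (2j−1)!!/(4β)^j · √(π/(2β)), odd powers integrate to 0; here √(π/(2β)) = 0.96984.
⟨x⟩ = 1.8000 and ⟨x²⟩ = 3.3897.
(Δx)² = 3.3897 − (1.8000)² = 0.14970.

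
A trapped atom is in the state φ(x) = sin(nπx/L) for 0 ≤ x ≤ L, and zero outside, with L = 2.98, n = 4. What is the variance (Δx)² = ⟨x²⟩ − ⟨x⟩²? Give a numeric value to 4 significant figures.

Compute ⟨x⟩ and ⟨x²⟩ separately, then (Δx)² = ⟨x²⟩ − ⟨x⟩².
With sin²θ = (1 − cos2θ)/2 on 0 ≤ x ≤ L: ∫sin²(nπx/L) dx = L/2, ∫x·sin²(nπx/L) dx = L²/4, ∫x²·sin²(nπx/L) dx = L³·(1/6 − 1/(4n²π²)); higher powers xᵏ the same way, integrating xᵏ·cos(2nπx/L) by parts.
Normalization: ∫|φ|² dx = 1.4900.
⟨x⟩ = 1.4900 and ⟨x²⟩ = 2.9320.
(Δx)² = 2.9320 − (1.4900)² = 0.71192.

0.7119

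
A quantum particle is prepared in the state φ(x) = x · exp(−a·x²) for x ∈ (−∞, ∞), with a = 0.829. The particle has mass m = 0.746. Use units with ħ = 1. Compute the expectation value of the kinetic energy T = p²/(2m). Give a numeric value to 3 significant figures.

T = −(ħ²/2m) d²/dx², so ⟨T⟩ = −(ħ²/2m) ∫ φ*·φ'' dx / ∫|φ|² dx; with m = 0.746.
Expand each integrand as polynomial × e^(−2ax²) and use ∫x^(2j)·e^(−2ax²) dx = (2j−1)!!/(4a)^j · √(π/(2a)), odd powers → 0; here √(π/(2a)) = 1.3765. Differentiate with the product rule, d/dx e^(−ax²) = −2ax·e^(−ax²).
State is unnormalized: ∫|φ|² dx = 0.41511, and ∫φ*·(−ħ²/2m · φ'') dx = 0.69195, so ⟨T⟩ = 0.69195 / 0.41511.
⟨T⟩ = 1.6669.

1.67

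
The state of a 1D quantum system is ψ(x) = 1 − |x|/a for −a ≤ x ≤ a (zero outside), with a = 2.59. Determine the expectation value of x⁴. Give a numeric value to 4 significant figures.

⟨x⁴⟩ = ∫ x⁴·|ψ|² dx / ∫|ψ|² dx (integrals over the domain).
ψ is even, so ∫ over [−a, a] = 2∫₀ᵃ with ψ = 1 − x/a there: ∫₀ᵃ (1 − x/a)² dx = a/3, ∫₀ᵃ x²(1 − x/a)² dx = a³/30, ∫₀ᵃ x⁴(1 − x/a)² dx = a⁵/105.
State is unnormalized: ∫|ψ|² dx = 1.7267, and ∫ψ*·x⁴·ψ dx = 2.2199, so ⟨x⁴⟩ = 2.2199 / 1.7267.
⟨x⁴⟩ = 1.2857.

1.286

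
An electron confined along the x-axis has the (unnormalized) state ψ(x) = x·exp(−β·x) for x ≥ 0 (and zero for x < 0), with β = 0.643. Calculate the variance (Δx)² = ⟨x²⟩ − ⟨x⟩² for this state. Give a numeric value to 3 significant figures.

Compute ⟨x⟩ and ⟨x²⟩ separately, then (Δx)² = ⟨x²⟩ − ⟨x⟩².
Every integrand reduces to terms xʲ·e^(−2βx) on [0, ∞); use ∫₀^∞ xʲ·e^(−2βx) dx = j!/(2β)^(j+1).
Normalization: ∫|ψ|² dx = 0.94039.
⟨x⟩ = 2.3328 and ⟨x²⟩ = 7.2560.
(Δx)² = 7.2560 − (2.3328)² = 1.8140.

1.81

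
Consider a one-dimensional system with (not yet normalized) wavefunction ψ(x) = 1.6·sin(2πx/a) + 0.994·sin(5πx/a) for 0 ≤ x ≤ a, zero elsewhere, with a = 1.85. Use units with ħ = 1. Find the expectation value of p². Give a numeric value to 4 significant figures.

28.40

p² ψ = −ħ² d²ψ/dx²; ⟨p²⟩ = −ħ² ∫ ψ*·ψ'' dx / ∫|ψ|² dx.
d²/dx² sin(jπx/a) = −(jπ/a)²·sin(jπx/a); on 0 ≤ x ≤ a, ∫sin²(jπx/a) dx = a/2 and ∫sin(jπx/a)·sin(lπx/a) dx = 0 for j ≠ l, so only diagonal terms survive in ∫|ψ|² and ∫ψ·ψ″; ∫ψ·ψ′ dx = [ψ²/2] between the walls = 0.
State is unnormalized: ∫|ψ|² dx = 3.2819, and ∫ψ*·(−ħ² ψ'') dx = 93.203, so ⟨p²⟩ = 93.203 / 3.2819.
⟨p²⟩ = 28.399.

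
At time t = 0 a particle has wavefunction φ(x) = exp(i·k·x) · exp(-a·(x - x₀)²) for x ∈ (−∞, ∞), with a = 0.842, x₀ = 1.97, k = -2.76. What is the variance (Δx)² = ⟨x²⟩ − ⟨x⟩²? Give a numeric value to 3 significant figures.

0.297

Compute ⟨x⟩ and ⟨x²⟩ separately, then (Δx)² = ⟨x²⟩ − ⟨x⟩².
Gaussian moments (u = x − x₀): ∫u^(2j)·e^(−2au²) du = (2j−1)!!/(4a)^j · √(π/(2a)), odd powers integrate to 0; here √(π/(2a)) = 1.3659.
Normalization: ∫|φ|² dx = 1.3659.
⟨x⟩ = 1.9700 and ⟨x²⟩ = 4.1778.
(Δx)² = 4.1778 − (1.9700)² = 0.29691.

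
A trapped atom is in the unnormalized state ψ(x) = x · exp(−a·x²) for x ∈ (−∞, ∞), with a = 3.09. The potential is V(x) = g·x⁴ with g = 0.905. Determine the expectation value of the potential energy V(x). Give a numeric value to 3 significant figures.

⟨V⟩ = ∫ V(x)·|ψ|² dx / ∫|ψ|² dx.
Expand each integrand as polynomial × e^(−2ax²) and use ∫x^(2j)·e^(−2ax²) dx = (2j−1)!!/(4a)^j · √(π/(2a)), odd powers → 0; here √(π/(2a)) = 0.71299.
State is unnormalized: ∫|ψ|² dx = 0.057685, and ∫ψ*·V(x)·ψ dx = 0.0051258, so ⟨V⟩ = 0.0051258 / 0.057685.
⟨V⟩ = 0.088859.

0.0889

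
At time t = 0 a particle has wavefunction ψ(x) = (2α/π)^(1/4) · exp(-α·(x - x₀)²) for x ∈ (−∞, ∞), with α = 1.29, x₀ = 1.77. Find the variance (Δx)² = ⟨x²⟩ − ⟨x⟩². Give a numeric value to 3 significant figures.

Compute ⟨x⟩ and ⟨x²⟩ separately, then (Δx)² = ⟨x²⟩ − ⟨x⟩².
Gaussian moments (u = x − x₀): ∫u^(2j)·e^(−2αu²) du = (2j−1)!!/(4α)^j · √(π/(2α)), odd powers integrate to 0; here √(π/(2α)) = 1.1035.
⟨x⟩ = 1.7700 and ⟨x²⟩ = 3.3267.
(Δx)² = 3.3267 − (1.7700)² = 0.19380.

0.194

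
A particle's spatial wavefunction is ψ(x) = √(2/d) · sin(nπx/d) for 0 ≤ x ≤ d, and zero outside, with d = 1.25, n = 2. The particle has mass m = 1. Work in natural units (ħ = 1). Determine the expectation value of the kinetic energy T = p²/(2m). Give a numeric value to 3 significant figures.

12.6

T = −(ħ²/2m) d²/dx², so ⟨T⟩ = −(ħ²/2m) ∫ ψ*·ψ'' dx; with m = 1.
d/dx sin(nπx/d) = (nπ/d)·cos(nπx/d) and d²/dx² sin(nπx/d) = −(nπ/d)²·sin(nπx/d); on 0 ≤ x ≤ d, ∫sin²(nπx/d) dx = d/2 and ∫sin(nπx/d)·cos(nπx/d) dx = 0.
⟨T⟩ = 12.633.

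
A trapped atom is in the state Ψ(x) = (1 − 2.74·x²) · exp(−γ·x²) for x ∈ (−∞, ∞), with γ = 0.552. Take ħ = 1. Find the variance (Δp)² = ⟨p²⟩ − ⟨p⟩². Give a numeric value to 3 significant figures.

Compute ⟨p⟩ and ⟨p²⟩ separately; (Δp)² = ⟨p²⟩ − ⟨p⟩².
Expand each integrand as polynomial × e^(−2γx²) and use ∫x^(2j)·e^(−2γx²) dx = (2j−1)!!/(4γ)^j · √(π/(2γ)), odd powers → 0; here √(π/(2γ)) = 1.6869. Differentiate with the product rule, d/dx e^(−γx²) = −2γx·e^(−γx²).
Normalization: ∫|Ψ|² dx = 5.2934.
⟨p⟩ = 0.0000 and ⟨p²⟩ = 2.5088.
(Δp)² = 2.5088 − (0.0000)² = 2.5088.

2.51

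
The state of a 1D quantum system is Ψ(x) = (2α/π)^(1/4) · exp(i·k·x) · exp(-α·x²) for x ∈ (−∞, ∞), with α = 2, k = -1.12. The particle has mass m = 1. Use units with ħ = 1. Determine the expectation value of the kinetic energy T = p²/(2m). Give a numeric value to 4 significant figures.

1.627

T = −(ħ²/2m) d²/dx², so ⟨T⟩ = −(ħ²/2m) ∫ Ψ*·Ψ'' dx; with m = 1.
Gaussian moments: ∫x^(2j)·e^(−2αx²) dx = (2j−1)!!/(4α)^j · √(π/(2α)), odd powers integrate to 0; here √(π/(2α)) = 0.88623. Derivatives: Ψ′ = (ik − 2αx)·Ψ, Ψ″ = ((ik − 2αx)² − 2α)·Ψ; the odd-in-x pieces drop out.
⟨T⟩ = 1.6272.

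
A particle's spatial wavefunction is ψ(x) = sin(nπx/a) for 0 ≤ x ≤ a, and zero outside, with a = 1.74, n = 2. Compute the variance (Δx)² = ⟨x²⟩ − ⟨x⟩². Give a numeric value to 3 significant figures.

0.214

Compute ⟨x⟩ and ⟨x²⟩ separately, then (Δx)² = ⟨x²⟩ − ⟨x⟩².
With sin²θ = (1 − cos2θ)/2 on 0 ≤ x ≤ a: ∫sin²(nπx/a) dx = a/2, ∫x·sin²(nπx/a) dx = a²/4, ∫x²·sin²(nπx/a) dx = a³·(1/6 − 1/(4n²π²)); higher powers xᵏ the same way, integrating xᵏ·cos(2nπx/a) by parts.
Normalization: ∫|ψ|² dx = 0.87000.
⟨x⟩ = 0.87000 and ⟨x²⟩ = 0.97085.
(Δx)² = 0.97085 − (0.87000)² = 0.21395.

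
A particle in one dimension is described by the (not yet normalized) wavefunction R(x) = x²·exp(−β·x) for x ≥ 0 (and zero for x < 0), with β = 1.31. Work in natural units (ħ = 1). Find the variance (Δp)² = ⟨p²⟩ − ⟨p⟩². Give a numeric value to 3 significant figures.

0.572

Compute ⟨p⟩ and ⟨p²⟩ separately; (Δp)² = ⟨p²⟩ − ⟨p⟩².
Differentiate x²·exp(−β·x) with the product rule; every integrand then reduces to terms xʲ·e^(−2βx) on [0, ∞), with ∫₀^∞ xʲ·e^(−2βx) dx = j!/(2β)^(j+1).
Normalization: ∫|R|² dx = 0.19440.
⟨p⟩ = 0.0000 and ⟨p²⟩ = 0.57203.
(Δp)² = 0.57203 − (0.0000)² = 0.57203.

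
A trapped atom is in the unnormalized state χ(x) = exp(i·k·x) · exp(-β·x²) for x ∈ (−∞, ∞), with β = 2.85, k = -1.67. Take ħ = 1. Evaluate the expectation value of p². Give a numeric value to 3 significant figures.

5.64

p² χ = −ħ² d²χ/dx²; ⟨p²⟩ = −ħ² ∫ χ*·χ'' dx / ∫|χ|² dx.
Gaussian moments: ∫x^(2j)·e^(−2βx²) dx = (2j−1)!!/(4β)^j · √(π/(2β)), odd powers integrate to 0; here √(π/(2β)) = 0.74240. Derivatives: χ′ = (ik − 2βx)·χ, χ″ = ((ik − 2βx)² − 2β)·χ; the odd-in-x pieces drop out.
State is unnormalized: ∫|χ|² dx = 0.74240, and ∫χ*·(−ħ² χ'') dx = 4.1863, so ⟨p²⟩ = 4.1863 / 0.74240.
⟨p²⟩ = 5.6389.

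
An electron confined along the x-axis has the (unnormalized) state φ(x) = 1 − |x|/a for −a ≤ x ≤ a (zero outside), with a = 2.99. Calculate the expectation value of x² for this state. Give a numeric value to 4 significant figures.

0.8940

⟨x²⟩ = ∫ x²·|φ|² dx / ∫|φ|² dx (integrals over the domain).
φ is even, so ∫ over [−a, a] = 2∫₀ᵃ with φ = 1 − x/a there: ∫₀ᵃ (1 − x/a)² dx = a/3, ∫₀ᵃ x²(1 − x/a)² dx = a³/30, ∫₀ᵃ x⁴(1 − x/a)² dx = a⁵/105.
State is unnormalized: ∫|φ|² dx = 1.9933, and ∫φ*·x²·φ dx = 1.7821, so ⟨x²⟩ = 1.7821 / 1.9933.
⟨x²⟩ = 0.89401.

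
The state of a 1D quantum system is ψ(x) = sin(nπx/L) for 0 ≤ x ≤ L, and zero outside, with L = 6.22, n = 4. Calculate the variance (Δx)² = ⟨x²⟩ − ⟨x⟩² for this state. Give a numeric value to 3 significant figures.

3.10

Compute ⟨x⟩ and ⟨x²⟩ separately, then (Δx)² = ⟨x²⟩ − ⟨x⟩².
With sin²θ = (1 − cos2θ)/2 on 0 ≤ x ≤ L: ∫sin²(nπx/L) dx = L/2, ∫x·sin²(nπx/L) dx = L²/4, ∫x²·sin²(nπx/L) dx = L³·(1/6 − 1/(4n²π²)); higher powers xᵏ the same way, integrating xᵏ·cos(2nπx/L) by parts.
Normalization: ∫|ψ|² dx = 3.1100.
⟨x⟩ = 3.1100 and ⟨x²⟩ = 12.774.
(Δx)² = 12.774 − (3.1100)² = 3.1015.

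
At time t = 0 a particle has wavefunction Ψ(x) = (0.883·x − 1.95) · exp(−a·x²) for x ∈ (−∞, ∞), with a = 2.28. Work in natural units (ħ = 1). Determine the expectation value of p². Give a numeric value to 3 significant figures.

p² Ψ = −ħ² d²Ψ/dx²; ⟨p²⟩ = −ħ² ∫ Ψ*·Ψ'' dx / ∫|Ψ|² dx.
Expand each integrand as polynomial × e^(−2ax²) and use ∫x^(2j)·e^(−2ax²) dx = (2j−1)!!/(4a)^j · √(π/(2a)), odd powers → 0; here √(π/(2a)) = 0.83003. Differentiate with the product rule, d/dx e^(−ax²) = −2ax·e^(−ax²).
State is unnormalized: ∫|Ψ|² dx = 3.2271, and ∫Ψ*·(−ħ² Ψ'') dx = 7.6815, so ⟨p²⟩ = 7.6815 / 3.2271.
⟨p²⟩ = 2.3803.

2.38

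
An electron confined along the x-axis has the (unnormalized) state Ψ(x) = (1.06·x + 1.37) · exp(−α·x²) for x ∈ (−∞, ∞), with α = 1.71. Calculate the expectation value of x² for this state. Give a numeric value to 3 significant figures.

0.170

⟨x²⟩ = ∫ x²·|Ψ|² dx / ∫|Ψ|² dx (integrals over the domain).
Expand each integrand as polynomial × e^(−2αx²) and use ∫x^(2j)·e^(−2αx²) dx = (2j−1)!!/(4α)^j · √(π/(2α)), odd powers → 0; here √(π/(2α)) = 0.95843.
State is unnormalized: ∫|Ψ|² dx = 1.9563, and ∫Ψ*·x²·Ψ dx = 0.33205, so ⟨x²⟩ = 0.33205 / 1.9563.
⟨x²⟩ = 0.16973.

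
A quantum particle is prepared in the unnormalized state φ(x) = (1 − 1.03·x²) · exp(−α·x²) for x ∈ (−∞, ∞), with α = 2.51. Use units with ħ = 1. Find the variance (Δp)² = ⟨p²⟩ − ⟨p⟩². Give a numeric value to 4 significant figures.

3.884

Compute ⟨p⟩ and ⟨p²⟩ separately; (Δp)² = ⟨p²⟩ − ⟨p⟩².
Expand each integrand as polynomial × e^(−2αx²) and use ∫x^(2j)·e^(−2αx²) dx = (2j−1)!!/(4α)^j · √(π/(2α)), odd powers → 0; here √(π/(2α)) = 0.79108. Differentiate with the product rule, d/dx e^(−αx²) = −2αx·e^(−αx²).
Normalization: ∫|φ|² dx = 0.65375.
⟨p⟩ = 0.0000 and ⟨p²⟩ = 3.8842.
(Δp)² = 3.8842 − (0.0000)² = 3.8842.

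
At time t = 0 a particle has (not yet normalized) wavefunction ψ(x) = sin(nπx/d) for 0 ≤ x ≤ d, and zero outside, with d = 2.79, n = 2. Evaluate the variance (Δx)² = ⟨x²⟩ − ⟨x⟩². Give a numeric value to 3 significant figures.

Compute ⟨x⟩ and ⟨x²⟩ separately, then (Δx)² = ⟨x²⟩ − ⟨x⟩².
With sin²θ = (1 − cos2θ)/2 on 0 ≤ x ≤ d: ∫sin²(nπx/d) dx = d/2, ∫x·sin²(nπx/d) dx = d²/4, ∫x²·sin²(nπx/d) dx = d³·(1/6 − 1/(4n²π²)); higher powers xᵏ the same way, integrating xᵏ·cos(2nπx/d) by parts.
Normalization: ∫|ψ|² dx = 1.3950.
⟨x⟩ = 1.3950 and ⟨x²⟩ = 2.4961.
(Δx)² = 2.4961 − (1.3950)² = 0.55009.

0.550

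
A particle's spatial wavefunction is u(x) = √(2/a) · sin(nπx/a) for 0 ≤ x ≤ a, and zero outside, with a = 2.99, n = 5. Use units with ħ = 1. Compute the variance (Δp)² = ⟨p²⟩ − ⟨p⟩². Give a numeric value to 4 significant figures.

27.60

Compute ⟨p⟩ and ⟨p²⟩ separately; (Δp)² = ⟨p²⟩ − ⟨p⟩².
d/dx sin(nπx/a) = (nπ/a)·cos(nπx/a) and d²/dx² sin(nπx/a) = −(nπ/a)²·sin(nπx/a); on 0 ≤ x ≤ a, ∫sin²(nπx/a) dx = a/2 and ∫sin(nπx/a)·cos(nπx/a) dx = 0.
⟨p⟩ = 0.0000 and ⟨p²⟩ = 27.599.
(Δp)² = 27.599 − (0.0000)² = 27.599.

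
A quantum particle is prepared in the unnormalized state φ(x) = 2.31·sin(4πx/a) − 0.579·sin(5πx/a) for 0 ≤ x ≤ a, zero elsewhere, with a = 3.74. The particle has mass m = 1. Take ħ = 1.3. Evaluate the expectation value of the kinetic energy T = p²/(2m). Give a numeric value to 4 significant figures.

T = −(ħ²/2m) d²/dx², so ⟨T⟩ = −(ħ²/2m) ∫ φ*·φ'' dx / ∫|φ|² dx; with m = 1.
d²/dx² sin(jπx/a) = −(jπ/a)²·sin(jπx/a); on 0 ≤ x ≤ a, ∫sin²(jπx/a) dx = a/2 and ∫sin(jπx/a)·sin(lπx/a) dx = 0 for j ≠ l, so only diagonal terms survive in ∫|φ|² and ∫φ·φ″; ∫φ·φ′ dx = [φ²/2] between the walls = 0.
State is unnormalized: ∫|φ|² dx = 10.605, and ∫φ*·(−ħ²/2m · φ'') dx = 104.54, so ⟨T⟩ = 104.54 / 10.605.
⟨T⟩ = 9.8569.

9.857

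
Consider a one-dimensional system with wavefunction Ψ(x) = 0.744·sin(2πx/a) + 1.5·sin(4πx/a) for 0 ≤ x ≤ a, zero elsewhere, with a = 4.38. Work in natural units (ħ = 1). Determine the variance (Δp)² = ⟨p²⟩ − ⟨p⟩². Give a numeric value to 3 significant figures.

7.01

Compute ⟨p⟩ and ⟨p²⟩ separately; (Δp)² = ⟨p²⟩ − ⟨p⟩².
d²/dx² sin(jπx/a) = −(jπ/a)²·sin(jπx/a); on 0 ≤ x ≤ a, ∫sin²(jπx/a) dx = a/2 and ∫sin(jπx/a)·sin(lπx/a) dx = 0 for j ≠ l, so only diagonal terms survive in ∫|Ψ|² and ∫Ψ·Ψ″; ∫Ψ·Ψ′ dx = [Ψ²/2] between the walls = 0.
Normalization: ∫|Ψ|² dx = 6.1397.
⟨p⟩ = 0.0000 and ⟨p²⟩ = 7.0124.
(Δp)² = 7.0124 − (0.0000)² = 7.0124.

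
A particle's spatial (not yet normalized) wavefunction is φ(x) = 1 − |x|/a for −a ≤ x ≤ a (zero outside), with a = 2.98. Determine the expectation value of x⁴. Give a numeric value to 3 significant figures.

⟨x⁴⟩ = ∫ x⁴·|φ|² dx / ∫|φ|² dx (integrals over the domain).
φ is even, so ∫ over [−a, a] = 2∫₀ᵃ with φ = 1 − x/a there: ∫₀ᵃ (1 − x/a)² dx = a/3, ∫₀ᵃ x²(1 − x/a)² dx = a³/30, ∫₀ᵃ x⁴(1 − x/a)² dx = a⁵/105.
State is unnormalized: ∫|φ|² dx = 1.9867, and ∫φ*·x⁴·φ dx = 4.4763, so ⟨x⁴⟩ = 4.4763 / 1.9867.
⟨x⁴⟩ = 2.2532.

2.25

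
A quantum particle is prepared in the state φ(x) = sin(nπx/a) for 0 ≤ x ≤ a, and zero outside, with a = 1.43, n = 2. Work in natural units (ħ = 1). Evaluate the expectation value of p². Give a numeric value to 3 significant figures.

19.3

p² φ = −ħ² d²φ/dx²; ⟨p²⟩ = −ħ² ∫ φ*·φ'' dx / ∫|φ|² dx.
d/dx sin(nπx/a) = (nπ/a)·cos(nπx/a) and d²/dx² sin(nπx/a) = −(nπ/a)²·sin(nπx/a); on 0 ≤ x ≤ a, ∫sin²(nπx/a) dx = a/2 and ∫sin(nπx/a)·cos(nπx/a) dx = 0.
State is unnormalized: ∫|φ|² dx = 0.71500, and ∫φ*·(−ħ² φ'') dx = 13.804, so ⟨p²⟩ = 13.804 / 0.71500.
⟨p²⟩ = 19.306.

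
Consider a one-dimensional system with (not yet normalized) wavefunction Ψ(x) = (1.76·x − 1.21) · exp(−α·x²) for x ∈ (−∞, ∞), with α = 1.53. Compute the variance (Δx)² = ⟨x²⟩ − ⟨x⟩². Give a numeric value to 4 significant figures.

Compute ⟨x⟩ and ⟨x²⟩ separately, then (Δx)² = ⟨x²⟩ − ⟨x⟩².
Expand each integrand as polynomial × e^(−2αx²) and use ∫x^(2j)·e^(−2αx²) dx = (2j−1)!!/(4α)^j · √(π/(2α)), odd powers → 0; here √(π/(2α)) = 1.0132.
Normalization: ∫|Ψ|² dx = 1.9963.
⟨x⟩ = -0.35323 and ⟨x²⟩ = 0.24735.
(Δx)² = 0.24735 − (-0.35323)² = 0.12258.

0.1226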